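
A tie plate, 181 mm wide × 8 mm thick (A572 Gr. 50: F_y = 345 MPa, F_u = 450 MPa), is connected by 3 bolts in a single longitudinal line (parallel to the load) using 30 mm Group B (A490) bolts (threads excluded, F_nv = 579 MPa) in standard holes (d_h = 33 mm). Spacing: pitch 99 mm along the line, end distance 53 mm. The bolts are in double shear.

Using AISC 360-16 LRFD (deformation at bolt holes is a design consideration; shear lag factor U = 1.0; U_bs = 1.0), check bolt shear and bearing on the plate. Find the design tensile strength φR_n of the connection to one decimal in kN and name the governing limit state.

507.1 kN (bearing governs)

Bolt shear: A_b = π(30)²/4 = 706.86 mm². φR_n = 0.75 × 579 × 706.86 × 3 × 2 = 1841.7 kN.
Bearing (8 mm plate, F_u = 450 MPa): end bolts L_c = 53 − 33/2 = 36.5, R_n = min(1.2×36.5×8×450, 2.4×30×8×450) = 157.68 kN/bolt; interior L_c = 99 − 33 = 66, R_n = 259.2 kN/bolt. φR_n = 0.75 × (1×157.68 + 2×259.2) = 507.1 kN.
Governing: min(1841.7, 507.1) = 507.1 kN → bearing.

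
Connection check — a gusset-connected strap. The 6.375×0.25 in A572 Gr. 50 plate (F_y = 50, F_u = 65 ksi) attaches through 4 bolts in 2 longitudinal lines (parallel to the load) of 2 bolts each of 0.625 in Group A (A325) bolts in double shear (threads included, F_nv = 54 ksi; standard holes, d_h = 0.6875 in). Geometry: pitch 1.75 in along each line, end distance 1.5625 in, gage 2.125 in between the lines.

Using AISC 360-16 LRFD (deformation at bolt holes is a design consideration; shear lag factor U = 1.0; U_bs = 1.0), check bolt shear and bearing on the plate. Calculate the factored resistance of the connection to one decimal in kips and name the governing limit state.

Bolt shear: A_b = π(0.625)²/4 = 0.3068 in². φR_n = 0.75 × 54 × 0.3068 × 4 × 2 = 99.4 kips.
Bearing (0.25 in plate, F_u = 65 ksi): end bolts L_c = 1.5625 − 0.6875/2 = 1.21875, R_n = min(1.2×1.21875×0.25×65, 2.4×0.625×0.25×65) = 23.766 kips/bolt; interior L_c = 1.75 − 0.6875 = 1.0625, R_n = 20.719 kips/bolt. φR_n = 0.75 × (2×23.766 + 2×20.719) = 66.7 kips.
Governing: min(99.4, 66.7) = 66.7 kips → bearing.

66.7 kips (bearing governs)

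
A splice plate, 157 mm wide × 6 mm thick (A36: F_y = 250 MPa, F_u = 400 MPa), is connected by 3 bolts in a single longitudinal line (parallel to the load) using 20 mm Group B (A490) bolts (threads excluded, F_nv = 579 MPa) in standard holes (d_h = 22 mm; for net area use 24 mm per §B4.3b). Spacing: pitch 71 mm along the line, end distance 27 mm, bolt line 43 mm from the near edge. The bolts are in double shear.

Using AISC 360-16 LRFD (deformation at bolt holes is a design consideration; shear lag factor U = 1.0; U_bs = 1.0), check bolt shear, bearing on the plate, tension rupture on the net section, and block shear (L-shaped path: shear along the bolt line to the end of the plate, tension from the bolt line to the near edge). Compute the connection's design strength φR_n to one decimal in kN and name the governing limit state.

169.9 kN (block shear governs)

Bolt shear: A_b = π(20)²/4 = 314.16 mm². φR_n = 0.75 × 579 × 314.16 × 3 × 2 = 818.5 kN.
Bearing (6 mm plate, F_u = 400 MPa): end bolts L_c = 27 − 22/2 = 16, R_n = min(1.2×16×6×400, 2.4×20×6×400) = 46.08 kN/bolt; interior L_c = 71 − 22 = 49, R_n = 115.2 kN/bolt. φR_n = 0.75 × (1×46.08 + 2×115.2) = 207.4 kN.
Tension rupture (net): A_n = (157 − 1×24)×6 = 798 mm² (U = 1.0, A_e = A_n). φR_n = 0.75 × 400 × 798 = 239.4 kN.
Block shear: shear path 1×[27+2×71] = 1×169 mm, A_gv = 1014, A_nv = 1×(169 − 2.5×24)×6 = 654 mm²; tension to near edge: (43 − 0.5×24)×6 = 186 mm². R_n = min(0.6×400×654, 0.6×250×1014) + 1.0×400×186 = min(156.96, 152.1) + 74.4 = 226.5 kN. φR_n = 0.75 × 226.5 = 169.9 kN.
Governing: min(818.5, 207.4, 239.4, 169.9) = 169.9 kN → block shear.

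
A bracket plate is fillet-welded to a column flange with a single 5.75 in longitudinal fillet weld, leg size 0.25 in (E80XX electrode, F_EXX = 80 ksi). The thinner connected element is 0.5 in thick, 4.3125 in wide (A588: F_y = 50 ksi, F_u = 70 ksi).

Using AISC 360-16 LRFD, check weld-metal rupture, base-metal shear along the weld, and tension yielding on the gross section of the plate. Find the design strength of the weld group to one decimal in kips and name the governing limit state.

Weld metal: throat = 0.707×0.25 = 0.17675 in, L = 5.75 in. φR_n = 0.75 × 0.6 × 80 × 0.17675 × 5.75 = 36.6 kips.
Base metal shear (0.5 in plate): yield φR_n = 1.0×0.6×50×0.5×5.75 = 86.3 kips; rupture φR_n = 0.75×0.6×70×0.5×5.75 = 90.6 kips; take 86.3 kips (yield).
Tension yield (gross): A_g = 4.3125×0.5 = 2.1563 in². φR_n = 0.90 × 50 × 2.1563 = 97.0 kips.
Governing: min(36.6, 86.3, 97.0) = 36.6 kips → weld metal.

36.6 kips (weld metal governs)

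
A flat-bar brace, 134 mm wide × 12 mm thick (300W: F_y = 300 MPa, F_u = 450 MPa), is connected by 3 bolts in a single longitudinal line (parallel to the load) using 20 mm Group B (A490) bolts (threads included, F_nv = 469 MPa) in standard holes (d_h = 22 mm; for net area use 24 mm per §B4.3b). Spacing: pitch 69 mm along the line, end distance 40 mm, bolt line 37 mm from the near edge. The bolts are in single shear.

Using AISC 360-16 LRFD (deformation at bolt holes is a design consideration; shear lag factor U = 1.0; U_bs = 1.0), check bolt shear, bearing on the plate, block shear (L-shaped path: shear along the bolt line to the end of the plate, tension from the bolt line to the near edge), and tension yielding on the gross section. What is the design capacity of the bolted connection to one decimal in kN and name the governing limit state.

Bolt shear: A_b = π(20)²/4 = 314.16 mm². φR_n = 0.75 × 469 × 314.16 × 3 × 1 = 331.5 kN.
Bearing (12 mm plate, F_u = 450 MPa): end bolts L_c = 40 − 22/2 = 29, R_n = min(1.2×29×12×450, 2.4×20×12×450) = 187.92 kN/bolt; interior L_c = 69 − 22 = 47, R_n = 259.2 kN/bolt. φR_n = 0.75 × (1×187.92 + 2×259.2) = 529.7 kN.
Block shear: shear path 1×[40+2×69] = 1×178 mm, A_gv = 2136, A_nv = 1×(178 − 2.5×24)×12 = 1416 mm²; tension to near edge: (37 − 0.5×24)×12 = 300 mm². R_n = min(0.6×450×1416, 0.6×300×2136) + 1.0×450×300 = min(382.32, 384.48) + 135 = 517.32 kN. φR_n = 0.75 × 517.32 = 388.0 kN.
Tension yield (gross): A_g = 134×12 = 1608 mm². φR_n = 0.90 × 300 × 1608 = 434.2 kN.
Governing: min(331.5, 529.7, 388.0, 434.2) = 331.5 kN → bolt shear.

331.5 kN (bolt shear governs)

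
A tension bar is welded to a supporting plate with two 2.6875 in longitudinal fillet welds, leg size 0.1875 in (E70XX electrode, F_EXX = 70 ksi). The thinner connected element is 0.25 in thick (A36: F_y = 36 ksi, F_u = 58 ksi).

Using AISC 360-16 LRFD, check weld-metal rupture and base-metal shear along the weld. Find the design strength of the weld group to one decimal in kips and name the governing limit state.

22.4 kips (weld metal governs)

Weld metal: throat = 0.707×0.1875 = 0.13256 in, L = 2×2.6875 = 5.375 in. φR_n = 0.75 × 0.6 × 70 × 0.13256 × 5.375 = 22.4 kips.
Base metal shear (0.25 in plate): yield φR_n = 1.0×0.6×36×0.25×5.375 = 29.0 kips; rupture φR_n = 0.75×0.6×58×0.25×5.375 = 35.1 kips; take 29.0 kips (yield).
Governing: min(22.4, 29.0) = 22.4 kips → weld metal.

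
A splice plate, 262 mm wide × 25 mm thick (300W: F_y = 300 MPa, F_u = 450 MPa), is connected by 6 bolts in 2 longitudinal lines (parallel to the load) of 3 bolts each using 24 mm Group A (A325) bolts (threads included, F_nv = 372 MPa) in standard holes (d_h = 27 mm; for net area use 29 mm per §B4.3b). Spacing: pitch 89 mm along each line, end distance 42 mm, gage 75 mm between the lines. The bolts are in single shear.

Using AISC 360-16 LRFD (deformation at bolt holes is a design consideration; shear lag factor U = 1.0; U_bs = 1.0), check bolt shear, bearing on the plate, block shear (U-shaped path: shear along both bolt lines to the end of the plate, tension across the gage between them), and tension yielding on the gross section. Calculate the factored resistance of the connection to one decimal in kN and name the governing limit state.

Bolt shear: A_b = π(24)²/4 = 452.39 mm². φR_n = 0.75 × 372 × 452.39 × 6 × 1 = 757.3 kN.
Bearing (25 mm plate, F_u = 450 MPa): end bolts L_c = 42 − 27/2 = 28.5, R_n = min(1.2×28.5×25×450, 2.4×24×25×450) = 384.75 kN/bolt; interior L_c = 89 − 27 = 62, R_n = 648 kN/bolt. φR_n = 0.75 × (2×384.75 + 4×648) = 2521.1 kN.
Block shear: shear path 2×[42+2×89] = 2×220 mm, A_gv = 11000, A_nv = 2×(220 − 2.5×29)×25 = 7375 mm²; tension across gage: (75 − 1×29)×25 = 1150 mm². R_n = min(0.6×450×7375, 0.6×300×11000) + 1.0×450×1150 = min(1991.3, 1980) + 517.5 = 2497.5 kN. φR_n = 0.75 × 2497.5 = 1873.1 kN.
Tension yield (gross): A_g = 262×25 = 6550 mm². φR_n = 0.90 × 300 × 6550 = 1768.5 kN.
Governing: min(757.3, 2521.1, 1873.1, 1768.5) = 757.3 kN → bolt shear.

757.3 kN (bolt shear governs)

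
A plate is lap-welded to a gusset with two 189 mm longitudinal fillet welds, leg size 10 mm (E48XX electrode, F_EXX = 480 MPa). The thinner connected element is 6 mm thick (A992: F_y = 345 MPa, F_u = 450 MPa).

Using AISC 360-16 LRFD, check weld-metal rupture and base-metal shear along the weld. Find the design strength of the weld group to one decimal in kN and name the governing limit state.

Weld metal: throat = 0.707×10 = 7.07 mm, L = 2×189 = 378 mm. φR_n = 0.75 × 0.6 × 480 × 7.07 × 378 = 577.3 kN.
Base metal shear (6 mm plate): yield φR_n = 1.0×0.6×345×6×378 = 469.5 kN; rupture φR_n = 0.75×0.6×450×6×378 = 459.3 kN; take 459.3 kN (rupture).
Governing: min(577.3, 459.3) = 459.3 kN → base-metal shear.

459.3 kN (base-metal shear governs)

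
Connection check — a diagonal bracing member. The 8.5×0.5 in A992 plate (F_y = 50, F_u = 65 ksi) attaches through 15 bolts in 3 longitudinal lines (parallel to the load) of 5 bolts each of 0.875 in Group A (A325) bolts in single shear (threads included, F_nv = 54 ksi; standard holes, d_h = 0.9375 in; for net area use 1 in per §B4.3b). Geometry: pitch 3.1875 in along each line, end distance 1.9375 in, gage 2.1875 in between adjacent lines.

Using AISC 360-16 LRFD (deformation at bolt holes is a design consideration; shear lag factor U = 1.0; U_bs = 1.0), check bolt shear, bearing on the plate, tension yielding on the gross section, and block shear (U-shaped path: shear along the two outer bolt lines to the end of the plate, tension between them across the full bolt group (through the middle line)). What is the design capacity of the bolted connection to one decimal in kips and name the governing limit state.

Bolt shear: A_b = π(0.875)²/4 = 0.60132 in². φR_n = 0.75 × 54 × 0.60132 × 15 × 1 = 365.3 kips.
Bearing (0.5 in plate, F_u = 65 ksi): end bolts L_c = 1.9375 − 0.9375/2 = 1.46875, R_n = min(1.2×1.46875×0.5×65, 2.4×0.875×0.5×65) = 57.281 kips/bolt; interior L_c = 3.1875 − 0.9375 = 2.25, R_n = 68.25 kips/bolt. φR_n = 0.75 × (3×57.281 + 12×68.25) = 743.1 kips.
Tension yield (gross): A_g = 8.5×0.5 = 4.25 in². φR_n = 0.90 × 50 × 4.25 = 191.3 kips.
Block shear: shear path 2×[1.9375+4×3.1875] = 2×14.6875 in, A_gv = 14.688, A_nv = 2×(14.6875 − 4.5×1)×0.5 = 10.188 in²; tension across gage: (4.375 − 2×1)×0.5 = 1.1875 in². R_n = min(0.6×65×10.188, 0.6×50×14.688) + 1.0×65×1.1875 = min(397.33, 440.64) + 77.188 = 474.52 kips. φR_n = 0.75 × 474.52 = 355.9 kips.
Governing: min(365.3, 743.1, 191.3, 355.9) = 191.3 kips → gross-section yield.

191.3 kips (gross-section yield governs)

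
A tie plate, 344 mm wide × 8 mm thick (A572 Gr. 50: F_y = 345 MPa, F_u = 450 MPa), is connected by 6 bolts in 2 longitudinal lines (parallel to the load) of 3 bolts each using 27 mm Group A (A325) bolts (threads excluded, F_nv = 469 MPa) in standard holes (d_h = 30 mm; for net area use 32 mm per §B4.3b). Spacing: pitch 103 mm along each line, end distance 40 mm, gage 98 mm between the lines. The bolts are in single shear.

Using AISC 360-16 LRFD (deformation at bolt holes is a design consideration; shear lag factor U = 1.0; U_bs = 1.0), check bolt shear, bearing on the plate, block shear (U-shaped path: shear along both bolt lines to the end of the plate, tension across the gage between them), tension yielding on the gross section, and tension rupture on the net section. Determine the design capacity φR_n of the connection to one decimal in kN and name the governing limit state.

Bolt shear: A_b = π(27)²/4 = 572.56 mm². φR_n = 0.75 × 469 × 572.56 × 6 × 1 = 1208.4 kN.
Bearing (8 mm plate, F_u = 450 MPa): end bolts L_c = 40 − 30/2 = 25, R_n = min(1.2×25×8×450, 2.4×27×8×450) = 108 kN/bolt; interior L_c = 103 − 30 = 73, R_n = 233.28 kN/bolt. φR_n = 0.75 × (2×108 + 4×233.28) = 861.8 kN.
Block shear: shear path 2×[40+2×103] = 2×246 mm, A_gv = 3936, A_nv = 2×(246 − 2.5×32)×8 = 2656 mm²; tension across gage: (98 − 1×32)×8 = 528 mm². R_n = min(0.6×450×2656, 0.6×345×3936) + 1.0×450×528 = min(717.12, 814.75) + 237.6 = 954.72 kN. φR_n = 0.75 × 954.72 = 716.0 kN.
Tension yield (gross): A_g = 344×8 = 2752 mm². φR_n = 0.90 × 345 × 2752 = 854.5 kN.
Tension rupture (net): A_n = (344 − 2×32)×8 = 2240 mm² (U = 1.0, A_e = A_n). φR_n = 0.75 × 450 × 2240 = 756.0 kN.
Governing: min(1208.4, 861.8, 716.0, 854.5, 756.0) = 716.0 kN → block shear.

716.0 kN (block shear governs)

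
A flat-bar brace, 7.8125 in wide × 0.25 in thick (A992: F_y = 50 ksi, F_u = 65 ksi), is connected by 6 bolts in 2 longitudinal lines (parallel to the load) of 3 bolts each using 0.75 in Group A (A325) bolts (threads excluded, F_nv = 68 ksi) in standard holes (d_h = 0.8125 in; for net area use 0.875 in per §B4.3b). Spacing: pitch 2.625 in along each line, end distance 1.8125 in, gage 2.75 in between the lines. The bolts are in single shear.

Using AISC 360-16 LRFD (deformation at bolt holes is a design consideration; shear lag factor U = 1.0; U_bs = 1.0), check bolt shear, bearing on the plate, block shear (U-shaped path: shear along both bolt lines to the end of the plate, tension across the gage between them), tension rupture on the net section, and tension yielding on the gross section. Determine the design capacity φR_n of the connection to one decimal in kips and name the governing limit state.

Bolt shear: A_b = π(0.75)²/4 = 0.44179 in². φR_n = 0.75 × 68 × 0.44179 × 6 × 1 = 135.2 kips.
Bearing (0.25 in plate, F_u = 65 ksi): end bolts L_c = 1.8125 − 0.8125/2 = 1.40625, R_n = min(1.2×1.40625×0.25×65, 2.4×0.75×0.25×65) = 27.422 kips/bolt; interior L_c = 2.625 − 0.8125 = 1.8125, R_n = 29.25 kips/bolt. φR_n = 0.75 × (2×27.422 + 4×29.25) = 128.9 kips.
Block shear: shear path 2×[1.8125+2×2.625] = 2×7.0625 in, A_gv = 3.5313, A_nv = 2×(7.0625 − 2.5×0.875)×0.25 = 2.4375 in²; tension across gage: (2.75 − 1×0.875)×0.25 = 0.46875 in². R_n = min(0.6×65×2.4375, 0.6×50×3.5313) + 1.0×65×0.46875 = min(95.063, 105.94) + 30.469 = 125.53 kips. φR_n = 0.75 × 125.53 = 94.1 kips.
Tension rupture (net): A_n = (7.8125 − 2×0.875)×0.25 = 1.5156 in² (U = 1.0, A_e = A_n). φR_n = 0.75 × 65 × 1.5156 = 73.9 kips.
Tension yield (gross): A_g = 7.8125×0.25 = 1.9531 in². φR_n = 0.90 × 50 × 1.9531 = 87.9 kips.
Governing: min(135.2, 128.9, 94.1, 73.9, 87.9) = 73.9 kips → net-section rupture.

73.9 kips (net-section rupture governs)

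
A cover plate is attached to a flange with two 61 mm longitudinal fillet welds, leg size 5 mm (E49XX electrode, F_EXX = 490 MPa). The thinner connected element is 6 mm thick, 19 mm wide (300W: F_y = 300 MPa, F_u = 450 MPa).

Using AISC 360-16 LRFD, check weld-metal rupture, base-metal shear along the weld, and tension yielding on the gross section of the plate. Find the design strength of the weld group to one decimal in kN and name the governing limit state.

30.8 kN (gross-section yield governs)

Weld metal: throat = 0.707×5 = 3.535 mm, L = 2×61 = 122 mm. φR_n = 0.75 × 0.6 × 490 × 3.535 × 122 = 95.1 kN.
Base metal shear (6 mm plate): yield φR_n = 1.0×0.6×300×6×122 = 131.8 kN; rupture φR_n = 0.75×0.6×450×6×122 = 148.2 kN; take 131.8 kN (yield).
Tension yield (gross): A_g = 19×6 = 114 mm². φR_n = 0.90 × 300 × 114 = 30.8 kN.
Governing: min(95.1, 131.8, 30.8) = 30.8 kN → gross-section yield.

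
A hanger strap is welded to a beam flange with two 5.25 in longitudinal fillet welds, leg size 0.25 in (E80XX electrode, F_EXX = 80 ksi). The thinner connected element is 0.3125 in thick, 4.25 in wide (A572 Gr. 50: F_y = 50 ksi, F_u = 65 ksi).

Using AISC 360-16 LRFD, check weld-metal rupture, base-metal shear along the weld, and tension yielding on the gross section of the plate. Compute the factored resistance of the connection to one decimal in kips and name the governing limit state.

Weld metal: throat = 0.707×0.25 = 0.17675 in, L = 2×5.25 = 10.5 in. φR_n = 0.75 × 0.6 × 80 × 0.17675 × 10.5 = 66.8 kips.
Base metal shear (0.3125 in plate): yield φR_n = 1.0×0.6×50×0.3125×10.5 = 98.4 kips; rupture φR_n = 0.75×0.6×65×0.3125×10.5 = 96.0 kips; take 96.0 kips (rupture).
Tension yield (gross): A_g = 4.25×0.3125 = 1.3281 in². φR_n = 0.90 × 50 × 1.3281 = 59.8 kips.
Governing: min(66.8, 96.0, 59.8) = 59.8 kips → gross-section yield.

59.8 kips (gross-section yield governs)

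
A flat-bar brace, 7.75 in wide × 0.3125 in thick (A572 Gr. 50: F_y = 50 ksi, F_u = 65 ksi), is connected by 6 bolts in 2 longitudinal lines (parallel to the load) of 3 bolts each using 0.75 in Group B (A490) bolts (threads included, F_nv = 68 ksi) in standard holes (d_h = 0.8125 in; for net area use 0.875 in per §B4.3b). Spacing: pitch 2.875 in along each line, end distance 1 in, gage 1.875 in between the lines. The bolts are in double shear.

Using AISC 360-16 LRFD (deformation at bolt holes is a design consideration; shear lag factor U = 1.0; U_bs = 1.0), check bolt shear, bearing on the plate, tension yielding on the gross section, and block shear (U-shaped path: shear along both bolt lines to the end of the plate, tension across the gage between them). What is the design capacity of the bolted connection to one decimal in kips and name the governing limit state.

98.6 kips (block shear governs)

Bolt shear: A_b = π(0.75)²/4 = 0.44179 in². φR_n = 0.75 × 68 × 0.44179 × 6 × 2 = 270.4 kips.
Bearing (0.3125 in plate, F_u = 65 ksi): end bolts L_c = 1 − 0.8125/2 = 0.59375, R_n = min(1.2×0.59375×0.3125×65, 2.4×0.75×0.3125×65) = 14.473 kips/bolt; interior L_c = 2.875 − 0.8125 = 2.0625, R_n = 36.563 kips/bolt. φR_n = 0.75 × (2×14.473 + 4×36.563) = 131.4 kips.
Tension yield (gross): A_g = 7.75×0.3125 = 2.4219 in². φR_n = 0.90 × 50 × 2.4219 = 109.0 kips.
Block shear: shear path 2×[1+2×2.875] = 2×6.75 in, A_gv = 4.2188, A_nv = 2×(6.75 − 2.5×0.875)×0.3125 = 2.8516 in²; tension across gage: (1.875 − 1×0.875)×0.3125 = 0.3125 in². R_n = min(0.6×65×2.8516, 0.6×50×4.2188) + 1.0×65×0.3125 = min(111.21, 126.56) + 20.313 = 131.52 kips. φR_n = 0.75 × 131.52 = 98.6 kips.
Governing: min(270.4, 131.4, 109.0, 98.6) = 98.6 kips → block shear.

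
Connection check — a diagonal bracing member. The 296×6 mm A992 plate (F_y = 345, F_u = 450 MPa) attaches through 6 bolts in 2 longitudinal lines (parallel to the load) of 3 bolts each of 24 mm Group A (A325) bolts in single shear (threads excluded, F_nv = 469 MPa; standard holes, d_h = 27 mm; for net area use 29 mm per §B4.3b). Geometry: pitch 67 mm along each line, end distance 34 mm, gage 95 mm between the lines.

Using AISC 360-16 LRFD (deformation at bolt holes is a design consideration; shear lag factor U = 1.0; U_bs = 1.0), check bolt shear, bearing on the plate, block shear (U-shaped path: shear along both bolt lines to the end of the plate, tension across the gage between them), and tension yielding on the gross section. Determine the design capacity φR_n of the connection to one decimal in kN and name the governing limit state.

365.7 kN (block shear governs)

Bolt shear: A_b = π(24)²/4 = 452.39 mm². φR_n = 0.75 × 469 × 452.39 × 6 × 1 = 954.8 kN.
Bearing (6 mm plate, F_u = 450 MPa): end bolts L_c = 34 − 27/2 = 20.5, R_n = min(1.2×20.5×6×450, 2.4×24×6×450) = 66.42 kN/bolt; interior L_c = 67 − 27 = 40, R_n = 129.6 kN/bolt. φR_n = 0.75 × (2×66.42 + 4×129.6) = 488.4 kN.
Block shear: shear path 2×[34+2×67] = 2×168 mm, A_gv = 2016, A_nv = 2×(168 − 2.5×29)×6 = 1146 mm²; tension across gage: (95 − 1×29)×6 = 396 mm². R_n = min(0.6×450×1146, 0.6×345×2016) + 1.0×450×396 = min(309.42, 417.31) + 178.2 = 487.62 kN. φR_n = 0.75 × 487.62 = 365.7 kN.
Tension yield (gross): A_g = 296×6 = 1776 mm². φR_n = 0.90 × 345 × 1776 = 551.4 kN.
Governing: min(954.8, 488.4, 365.7, 551.4) = 365.7 kN → block shear.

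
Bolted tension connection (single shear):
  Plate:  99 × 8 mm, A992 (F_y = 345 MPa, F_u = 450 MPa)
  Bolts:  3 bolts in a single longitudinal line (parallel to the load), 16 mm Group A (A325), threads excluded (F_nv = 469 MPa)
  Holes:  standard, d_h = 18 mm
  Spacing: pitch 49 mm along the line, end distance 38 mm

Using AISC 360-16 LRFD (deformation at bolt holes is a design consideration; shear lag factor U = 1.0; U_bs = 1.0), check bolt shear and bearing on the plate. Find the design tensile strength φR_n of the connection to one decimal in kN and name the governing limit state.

Bolt shear: A_b = π(16)²/4 = 201.06 mm². φR_n = 0.75 × 469 × 201.06 × 3 × 1 = 212.2 kN.
Bearing (8 mm plate, F_u = 450 MPa): end bolts L_c = 38 − 18/2 = 29, R_n = min(1.2×29×8×450, 2.4×16×8×450) = 125.28 kN/bolt; interior L_c = 49 − 18 = 31, R_n = 133.92 kN/bolt. φR_n = 0.75 × (1×125.28 + 2×133.92) = 294.8 kN.
Governing: min(212.2, 294.8) = 212.2 kN → bolt shear.

212.2 kN (bolt shear governs)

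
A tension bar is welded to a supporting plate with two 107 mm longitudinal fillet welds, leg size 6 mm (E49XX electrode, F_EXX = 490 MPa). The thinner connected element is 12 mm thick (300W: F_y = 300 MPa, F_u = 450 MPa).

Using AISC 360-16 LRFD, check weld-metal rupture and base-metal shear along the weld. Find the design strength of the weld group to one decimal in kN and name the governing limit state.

Weld metal: throat = 0.707×6 = 4.242 mm, L = 2×107 = 214 mm. φR_n = 0.75 × 0.6 × 490 × 4.242 × 214 = 200.2 kN.
Base metal shear (12 mm plate): yield φR_n = 1.0×0.6×300×12×214 = 462.2 kN; rupture φR_n = 0.75×0.6×450×12×214 = 520.0 kN; take 462.2 kN (yield).
Governing: min(200.2, 462.2) = 200.2 kN → weld metal.

200.2 kN (weld metal governs)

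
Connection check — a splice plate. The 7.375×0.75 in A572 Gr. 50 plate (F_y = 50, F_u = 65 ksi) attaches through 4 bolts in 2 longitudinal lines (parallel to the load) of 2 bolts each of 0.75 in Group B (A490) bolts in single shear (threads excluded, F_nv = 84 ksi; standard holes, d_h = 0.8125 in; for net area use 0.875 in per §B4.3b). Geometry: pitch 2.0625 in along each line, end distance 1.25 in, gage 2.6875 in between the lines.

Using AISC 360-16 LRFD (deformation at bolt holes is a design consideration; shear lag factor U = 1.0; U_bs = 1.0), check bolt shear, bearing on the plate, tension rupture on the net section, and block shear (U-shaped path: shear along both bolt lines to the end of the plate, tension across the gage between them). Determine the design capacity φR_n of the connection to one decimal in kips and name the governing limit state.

111.3 kips (bolt shear governs)

Bolt shear: A_b = π(0.75)²/4 = 0.44179 in². φR_n = 0.75 × 84 × 0.44179 × 4 × 1 = 111.3 kips.
Bearing (0.75 in plate, F_u = 65 ksi): end bolts L_c = 1.25 − 0.8125/2 = 0.84375, R_n = min(1.2×0.84375×0.75×65, 2.4×0.75×0.75×65) = 49.359 kips/bolt; interior L_c = 2.0625 − 0.8125 = 1.25, R_n = 73.125 kips/bolt. φR_n = 0.75 × (2×49.359 + 2×73.125) = 183.7 kips.
Tension rupture (net): A_n = (7.375 − 2×0.875)×0.75 = 4.2188 in² (U = 1.0, A_e = A_n). φR_n = 0.75 × 65 × 4.2188 = 205.7 kips.
Block shear: shear path 2×[1.25+1×2.0625] = 2×3.3125 in, A_gv = 4.9688, A_nv = 2×(3.3125 − 1.5×0.875)×0.75 = 3 in²; tension across gage: (2.6875 − 1×0.875)×0.75 = 1.3594 in². R_n = min(0.6×65×3, 0.6×50×4.9688) + 1.0×65×1.3594 = min(117, 149.06) + 88.361 = 205.36 kips. φR_n = 0.75 × 205.36 = 154.0 kips.
Governing: min(111.3, 183.7, 205.7, 154.0) = 111.3 kips → bolt shear.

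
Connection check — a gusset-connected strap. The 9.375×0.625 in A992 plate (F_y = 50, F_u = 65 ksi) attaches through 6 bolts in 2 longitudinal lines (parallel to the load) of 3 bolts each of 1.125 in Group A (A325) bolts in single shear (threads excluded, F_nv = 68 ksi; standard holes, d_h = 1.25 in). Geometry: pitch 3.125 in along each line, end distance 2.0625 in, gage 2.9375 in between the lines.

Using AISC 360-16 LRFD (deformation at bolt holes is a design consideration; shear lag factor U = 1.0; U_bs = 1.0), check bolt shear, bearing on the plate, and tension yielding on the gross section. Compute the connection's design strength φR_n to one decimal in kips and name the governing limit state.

Bolt shear: A_b = π(1.125)²/4 = 0.99402 in². φR_n = 0.75 × 68 × 0.99402 × 6 × 1 = 304.2 kips.
Bearing (0.625 in plate, F_u = 65 ksi): end bolts L_c = 2.0625 − 1.25/2 = 1.4375, R_n = min(1.2×1.4375×0.625×65, 2.4×1.125×0.625×65) = 70.078 kips/bolt; interior L_c = 3.125 − 1.25 = 1.875, R_n = 91.406 kips/bolt. φR_n = 0.75 × (2×70.078 + 4×91.406) = 379.3 kips.
Tension yield (gross): A_g = 9.375×0.625 = 5.8594 in². φR_n = 0.90 × 50 × 5.8594 = 263.7 kips.
Governing: min(304.2, 379.3, 263.7) = 263.7 kips → gross-section yield.

263.7 kips (gross-section yield governs)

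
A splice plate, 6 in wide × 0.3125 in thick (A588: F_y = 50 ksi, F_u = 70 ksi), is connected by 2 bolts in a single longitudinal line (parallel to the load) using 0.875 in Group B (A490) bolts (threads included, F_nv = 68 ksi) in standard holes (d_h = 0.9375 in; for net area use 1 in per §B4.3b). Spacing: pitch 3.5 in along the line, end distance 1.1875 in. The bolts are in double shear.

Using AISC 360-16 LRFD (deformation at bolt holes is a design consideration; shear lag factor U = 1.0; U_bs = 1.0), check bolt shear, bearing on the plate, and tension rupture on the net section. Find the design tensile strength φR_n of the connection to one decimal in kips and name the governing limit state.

Bolt shear: A_b = π(0.875)²/4 = 0.60132 in². φR_n = 0.75 × 68 × 0.60132 × 2 × 2 = 122.7 kips.
Bearing (0.3125 in plate, F_u = 70 ksi): end bolts L_c = 1.1875 − 0.9375/2 = 0.71875, R_n = min(1.2×0.71875×0.3125×70, 2.4×0.875×0.3125×70) = 18.867 kips/bolt; interior L_c = 3.5 − 0.9375 = 2.5625, R_n = 45.938 kips/bolt. φR_n = 0.75 × (1×18.867 + 1×45.938) = 48.6 kips.
Tension rupture (net): A_n = (6 − 1×1)×0.3125 = 1.5625 in² (U = 1.0, A_e = A_n). φR_n = 0.75 × 70 × 1.5625 = 82.0 kips.
Governing: min(122.7, 48.6, 82.0) = 48.6 kips → bearing.

48.6 kips (bearing governs)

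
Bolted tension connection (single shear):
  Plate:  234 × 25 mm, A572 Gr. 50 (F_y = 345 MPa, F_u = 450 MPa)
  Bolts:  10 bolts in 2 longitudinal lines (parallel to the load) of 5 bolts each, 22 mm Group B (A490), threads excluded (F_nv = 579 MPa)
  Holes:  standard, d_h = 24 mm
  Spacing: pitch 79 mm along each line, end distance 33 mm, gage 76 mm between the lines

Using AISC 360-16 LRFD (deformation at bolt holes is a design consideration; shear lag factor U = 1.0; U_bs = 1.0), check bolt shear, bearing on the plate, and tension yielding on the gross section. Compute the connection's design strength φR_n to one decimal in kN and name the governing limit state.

Bolt shear: A_b = π(22)²/4 = 380.13 mm². φR_n = 0.75 × 579 × 380.13 × 10 × 1 = 1650.7 kN.
Bearing (25 mm plate, F_u = 450 MPa): end bolts L_c = 33 − 24/2 = 21, R_n = min(1.2×21×25×450, 2.4×22×25×450) = 283.5 kN/bolt; interior L_c = 79 − 24 = 55, R_n = 594 kN/bolt. φR_n = 0.75 × (2×283.5 + 8×594) = 3989.3 kN.
Tension yield (gross): A_g = 234×25 = 5850 mm². φR_n = 0.90 × 345 × 5850 = 1816.4 kN.
Governing: min(1650.7, 3989.3, 1816.4) = 1650.7 kN → bolt shear.

1650.7 kN (bolt shear governs)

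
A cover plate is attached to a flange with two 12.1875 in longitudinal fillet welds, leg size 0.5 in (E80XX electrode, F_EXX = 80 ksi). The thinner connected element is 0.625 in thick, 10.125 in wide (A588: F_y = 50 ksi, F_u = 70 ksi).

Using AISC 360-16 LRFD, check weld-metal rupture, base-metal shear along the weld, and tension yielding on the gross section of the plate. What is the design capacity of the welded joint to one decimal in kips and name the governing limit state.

Weld metal: throat = 0.707×0.5 = 0.3535 in, L = 2×12.1875 = 24.375 in. φR_n = 0.75 × 0.6 × 80 × 0.3535 × 24.375 = 310.2 kips.
Base metal shear (0.625 in plate): yield φR_n = 1.0×0.6×50×0.625×24.375 = 457.0 kips; rupture φR_n = 0.75×0.6×70×0.625×24.375 = 479.9 kips; take 457.0 kips (yield).
Tension yield (gross): A_g = 10.125×0.625 = 6.3281 in². φR_n = 0.90 × 50 × 6.3281 = 284.8 kips.
Governing: min(310.2, 457.0, 284.8) = 284.8 kips → gross-section yield.

284.8 kips (gross-section yield governs)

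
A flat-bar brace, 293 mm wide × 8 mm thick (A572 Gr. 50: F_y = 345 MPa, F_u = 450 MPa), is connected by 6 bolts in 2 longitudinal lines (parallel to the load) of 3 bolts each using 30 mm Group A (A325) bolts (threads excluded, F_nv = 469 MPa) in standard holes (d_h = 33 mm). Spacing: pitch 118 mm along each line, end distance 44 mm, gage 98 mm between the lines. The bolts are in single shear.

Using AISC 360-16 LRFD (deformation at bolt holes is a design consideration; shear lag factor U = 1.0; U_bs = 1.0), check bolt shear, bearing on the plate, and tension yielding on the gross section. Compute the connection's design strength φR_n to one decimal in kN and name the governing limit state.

Bolt shear: A_b = π(30)²/4 = 706.86 mm². φR_n = 0.75 × 469 × 706.86 × 6 × 1 = 1491.8 kN.
Bearing (8 mm plate, F_u = 450 MPa): end bolts L_c = 44 − 33/2 = 27.5, R_n = min(1.2×27.5×8×450, 2.4×30×8×450) = 118.8 kN/bolt; interior L_c = 118 − 33 = 85, R_n = 259.2 kN/bolt. φR_n = 0.75 × (2×118.8 + 4×259.2) = 955.8 kN.
Tension yield (gross): A_g = 293×8 = 2344 mm². φR_n = 0.90 × 345 × 2344 = 727.8 kN.
Governing: min(1491.8, 955.8, 727.8) = 727.8 kN → gross-section yield.

727.8 kN (gross-section yield governs)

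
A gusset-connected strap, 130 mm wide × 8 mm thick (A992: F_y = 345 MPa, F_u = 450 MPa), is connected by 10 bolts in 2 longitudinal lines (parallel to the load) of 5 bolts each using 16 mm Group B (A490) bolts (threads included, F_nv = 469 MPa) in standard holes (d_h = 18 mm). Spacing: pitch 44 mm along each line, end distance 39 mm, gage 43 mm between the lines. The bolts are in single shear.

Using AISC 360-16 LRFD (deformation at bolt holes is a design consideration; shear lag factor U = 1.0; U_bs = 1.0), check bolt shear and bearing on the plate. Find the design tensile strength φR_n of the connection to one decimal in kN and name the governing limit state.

Bolt shear: A_b = π(16)²/4 = 201.06 mm². φR_n = 0.75 × 469 × 201.06 × 10 × 1 = 707.2 kN.
Bearing (8 mm plate, F_u = 450 MPa): end bolts L_c = 39 − 18/2 = 30, R_n = min(1.2×30×8×450, 2.4×16×8×450) = 129.6 kN/bolt; interior L_c = 44 − 18 = 26, R_n = 112.32 kN/bolt. φR_n = 0.75 × (2×129.6 + 8×112.32) = 868.3 kN.
Governing: min(707.2, 868.3) = 707.2 kN → bolt shear.

707.2 kN (bolt shear governs)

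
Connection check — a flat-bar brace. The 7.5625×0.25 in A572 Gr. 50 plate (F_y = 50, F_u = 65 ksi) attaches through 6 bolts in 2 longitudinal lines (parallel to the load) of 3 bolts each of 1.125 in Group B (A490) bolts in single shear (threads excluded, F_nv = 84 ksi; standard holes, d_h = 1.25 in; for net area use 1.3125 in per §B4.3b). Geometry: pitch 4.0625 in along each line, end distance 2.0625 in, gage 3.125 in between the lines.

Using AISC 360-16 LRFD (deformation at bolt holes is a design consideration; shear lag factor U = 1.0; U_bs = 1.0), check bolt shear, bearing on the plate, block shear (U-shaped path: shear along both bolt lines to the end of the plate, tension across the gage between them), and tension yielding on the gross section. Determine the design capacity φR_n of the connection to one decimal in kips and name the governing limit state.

85.1 kips (gross-section yield governs)

Bolt shear: A_b = π(1.125)²/4 = 0.99402 in². φR_n = 0.75 × 84 × 0.99402 × 6 × 1 = 375.7 kips.
Bearing (0.25 in plate, F_u = 65 ksi): end bolts L_c = 2.0625 − 1.25/2 = 1.4375, R_n = min(1.2×1.4375×0.25×65, 2.4×1.125×0.25×65) = 28.031 kips/bolt; interior L_c = 4.0625 − 1.25 = 2.8125, R_n = 43.875 kips/bolt. φR_n = 0.75 × (2×28.031 + 4×43.875) = 173.7 kips.
Block shear: shear path 2×[2.0625+2×4.0625] = 2×10.1875 in, A_gv = 5.0938, A_nv = 2×(10.1875 − 2.5×1.3125)×0.25 = 3.4531 in²; tension across gage: (3.125 − 1×1.3125)×0.25 = 0.45313 in². R_n = min(0.6×65×3.4531, 0.6×50×5.0938) + 1.0×65×0.45313 = min(134.67, 152.81) + 29.453 = 164.12 kips. φR_n = 0.75 × 164.12 = 123.1 kips.
Tension yield (gross): A_g = 7.5625×0.25 = 1.8906 in². φR_n = 0.90 × 50 × 1.8906 = 85.1 kips.
Governing: min(375.7, 173.7, 123.1, 85.1) = 85.1 kips → gross-section yield.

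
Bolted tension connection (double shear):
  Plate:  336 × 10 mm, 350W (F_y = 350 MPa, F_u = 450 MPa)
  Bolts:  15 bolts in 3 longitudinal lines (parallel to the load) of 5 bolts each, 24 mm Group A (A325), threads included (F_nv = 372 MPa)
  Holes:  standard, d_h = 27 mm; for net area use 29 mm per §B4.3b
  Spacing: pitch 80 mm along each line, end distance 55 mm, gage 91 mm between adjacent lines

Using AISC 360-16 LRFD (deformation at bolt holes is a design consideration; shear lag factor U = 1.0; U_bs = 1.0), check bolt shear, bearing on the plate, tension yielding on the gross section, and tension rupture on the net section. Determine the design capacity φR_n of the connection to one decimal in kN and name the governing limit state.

840.4 kN (net-section rupture governs)

Bolt shear: A_b = π(24)²/4 = 452.39 mm². φR_n = 0.75 × 372 × 452.39 × 15 × 2 = 3786.5 kN.
Bearing (10 mm plate, F_u = 450 MPa): end bolts L_c = 55 − 27/2 = 41.5, R_n = min(1.2×41.5×10×450, 2.4×24×10×450) = 224.1 kN/bolt; interior L_c = 80 − 27 = 53, R_n = 259.2 kN/bolt. φR_n = 0.75 × (3×224.1 + 12×259.2) = 2837.0 kN.
Tension yield (gross): A_g = 336×10 = 3360 mm². φR_n = 0.90 × 350 × 3360 = 1058.4 kN.
Tension rupture (net): A_n = (336 − 3×29)×10 = 2490 mm² (U = 1.0, A_e = A_n). φR_n = 0.75 × 450 × 2490 = 840.4 kN.
Governing: min(3786.5, 2837.0, 1058.4, 840.4) = 840.4 kN → net-section rupture.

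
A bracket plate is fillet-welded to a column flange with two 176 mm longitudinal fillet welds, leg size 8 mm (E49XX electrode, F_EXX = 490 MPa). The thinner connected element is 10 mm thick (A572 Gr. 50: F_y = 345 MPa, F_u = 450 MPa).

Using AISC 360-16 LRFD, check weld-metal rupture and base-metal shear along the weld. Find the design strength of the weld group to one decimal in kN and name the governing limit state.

Weld metal: throat = 0.707×8 = 5.656 mm, L = 2×176 = 352 mm. φR_n = 0.75 × 0.6 × 490 × 5.656 × 352 = 439.0 kN.
Base metal shear (10 mm plate): yield φR_n = 1.0×0.6×345×10×352 = 728.6 kN; rupture φR_n = 0.75×0.6×450×10×352 = 712.8 kN; take 712.8 kN (rupture).
Governing: min(439.0, 712.8) = 439.0 kN → weld metal.

439.0 kN (weld metal governs)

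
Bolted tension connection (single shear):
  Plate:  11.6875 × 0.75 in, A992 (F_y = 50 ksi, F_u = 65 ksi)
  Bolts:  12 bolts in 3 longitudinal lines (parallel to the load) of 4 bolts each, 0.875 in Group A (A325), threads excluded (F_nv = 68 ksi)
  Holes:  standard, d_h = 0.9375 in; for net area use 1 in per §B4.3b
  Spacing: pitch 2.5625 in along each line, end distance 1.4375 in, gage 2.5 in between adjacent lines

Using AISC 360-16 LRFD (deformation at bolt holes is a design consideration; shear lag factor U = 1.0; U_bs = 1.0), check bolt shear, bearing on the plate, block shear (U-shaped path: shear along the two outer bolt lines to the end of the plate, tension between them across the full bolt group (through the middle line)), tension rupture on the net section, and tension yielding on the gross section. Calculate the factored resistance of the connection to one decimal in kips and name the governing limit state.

317.6 kips (net-section rupture governs)

Bolt shear: A_b = π(0.875)²/4 = 0.60132 in². φR_n = 0.75 × 68 × 0.60132 × 12 × 1 = 368.0 kips.
Bearing (0.75 in plate, F_u = 65 ksi): end bolts L_c = 1.4375 − 0.9375/2 = 0.96875, R_n = min(1.2×0.96875×0.75×65, 2.4×0.875×0.75×65) = 56.672 kips/bolt; interior L_c = 2.5625 − 0.9375 = 1.625, R_n = 95.063 kips/bolt. φR_n = 0.75 × (3×56.672 + 9×95.063) = 769.2 kips.
Block shear: shear path 2×[1.4375+3×2.5625] = 2×9.125 in, A_gv = 13.688, A_nv = 2×(9.125 − 3.5×1)×0.75 = 8.4375 in²; tension across gage: (5 − 2×1)×0.75 = 2.25 in². R_n = min(0.6×65×8.4375, 0.6×50×13.688) + 1.0×65×2.25 = min(329.06, 410.64) + 146.25 = 475.31 kips. φR_n = 0.75 × 475.31 = 356.5 kips.
Tension rupture (net): A_n = (11.6875 − 3×1)×0.75 = 6.5156 in² (U = 1.0, A_e = A_n). φR_n = 0.75 × 65 × 6.5156 = 317.6 kips.
Tension yield (gross): A_g = 11.6875×0.75 = 8.7656 in². φR_n = 0.90 × 50 × 8.7656 = 394.5 kips.
Governing: min(368.0, 769.2, 356.5, 317.6, 394.5) = 317.6 kips → net-section rupture.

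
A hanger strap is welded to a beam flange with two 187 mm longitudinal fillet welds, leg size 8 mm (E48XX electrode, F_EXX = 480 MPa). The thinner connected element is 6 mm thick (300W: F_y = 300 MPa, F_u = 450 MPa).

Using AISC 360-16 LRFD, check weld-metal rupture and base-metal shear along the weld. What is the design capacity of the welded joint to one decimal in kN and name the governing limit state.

Weld metal: throat = 0.707×8 = 5.656 mm, L = 2×187 = 374 mm. φR_n = 0.75 × 0.6 × 480 × 5.656 × 374 = 456.9 kN.
Base metal shear (6 mm plate): yield φR_n = 1.0×0.6×300×6×374 = 403.9 kN; rupture φR_n = 0.75×0.6×450×6×374 = 454.4 kN; take 403.9 kN (yield).
Governing: min(456.9, 403.9) = 403.9 kN → base-metal shear.

403.9 kN (base-metal shear governs)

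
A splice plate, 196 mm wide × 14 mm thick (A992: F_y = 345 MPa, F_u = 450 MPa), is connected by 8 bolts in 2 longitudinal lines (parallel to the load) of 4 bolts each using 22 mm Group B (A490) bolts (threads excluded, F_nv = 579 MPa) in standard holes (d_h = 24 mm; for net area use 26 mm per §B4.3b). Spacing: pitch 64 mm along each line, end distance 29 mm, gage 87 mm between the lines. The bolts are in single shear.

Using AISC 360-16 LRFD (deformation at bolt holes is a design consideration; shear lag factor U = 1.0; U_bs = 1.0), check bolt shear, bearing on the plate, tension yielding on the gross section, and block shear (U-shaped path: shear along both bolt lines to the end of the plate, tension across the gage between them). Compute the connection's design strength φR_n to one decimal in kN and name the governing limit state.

852.0 kN (gross-section yield governs)

Bolt shear: A_b = π(22)²/4 = 380.13 mm². φR_n = 0.75 × 579 × 380.13 × 8 × 1 = 1320.6 kN.
Bearing (14 mm plate, F_u = 450 MPa): end bolts L_c = 29 − 24/2 = 17, R_n = min(1.2×17×14×450, 2.4×22×14×450) = 128.52 kN/bolt; interior L_c = 64 − 24 = 40, R_n = 302.4 kN/bolt. φR_n = 0.75 × (2×128.52 + 6×302.4) = 1553.6 kN.
Tension yield (gross): A_g = 196×14 = 2744 mm². φR_n = 0.90 × 345 × 2744 = 852.0 kN.
Block shear: shear path 2×[29+3×64] = 2×221 mm, A_gv = 6188, A_nv = 2×(221 − 3.5×26)×14 = 3640 mm²; tension across gage: (87 − 1×26)×14 = 854 mm². R_n = min(0.6×450×3640, 0.6×345×6188) + 1.0×450×854 = min(982.8, 1280.9) + 384.3 = 1367.1 kN. φR_n = 0.75 × 1367.1 = 1025.3 kN.
Governing: min(1320.6, 1553.6, 852.0, 1025.3) = 852.0 kN → gross-section yield.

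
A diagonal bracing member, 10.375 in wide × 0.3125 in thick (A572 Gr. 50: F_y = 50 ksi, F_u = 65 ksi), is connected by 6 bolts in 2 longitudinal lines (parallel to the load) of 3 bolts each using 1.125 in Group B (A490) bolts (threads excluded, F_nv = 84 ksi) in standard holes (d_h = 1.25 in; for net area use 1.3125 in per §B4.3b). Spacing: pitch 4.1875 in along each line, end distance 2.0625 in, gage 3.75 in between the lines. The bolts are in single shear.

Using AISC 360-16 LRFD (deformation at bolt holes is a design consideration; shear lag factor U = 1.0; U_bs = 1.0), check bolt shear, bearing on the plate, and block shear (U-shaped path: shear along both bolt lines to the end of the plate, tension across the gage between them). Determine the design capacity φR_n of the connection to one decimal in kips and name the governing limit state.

Bolt shear: A_b = π(1.125)²/4 = 0.99402 in². φR_n = 0.75 × 84 × 0.99402 × 6 × 1 = 375.7 kips.
Bearing (0.3125 in plate, F_u = 65 ksi): end bolts L_c = 2.0625 − 1.25/2 = 1.4375, R_n = min(1.2×1.4375×0.3125×65, 2.4×1.125×0.3125×65) = 35.039 kips/bolt; interior L_c = 4.1875 − 1.25 = 2.9375, R_n = 54.844 kips/bolt. φR_n = 0.75 × (2×35.039 + 4×54.844) = 217.1 kips.
Block shear: shear path 2×[2.0625+2×4.1875] = 2×10.4375 in, A_gv = 6.5234, A_nv = 2×(10.4375 − 2.5×1.3125)×0.3125 = 4.4727 in²; tension across gage: (3.75 − 1×1.3125)×0.3125 = 0.76172 in². R_n = min(0.6×65×4.4727, 0.6×50×6.5234) + 1.0×65×0.76172 = min(174.44, 195.7) + 49.512 = 223.95 kips. φR_n = 0.75 × 223.95 = 168.0 kips.
Governing: min(375.7, 217.1, 168.0) = 168.0 kips → block shear.

168.0 kips (block shear governs)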